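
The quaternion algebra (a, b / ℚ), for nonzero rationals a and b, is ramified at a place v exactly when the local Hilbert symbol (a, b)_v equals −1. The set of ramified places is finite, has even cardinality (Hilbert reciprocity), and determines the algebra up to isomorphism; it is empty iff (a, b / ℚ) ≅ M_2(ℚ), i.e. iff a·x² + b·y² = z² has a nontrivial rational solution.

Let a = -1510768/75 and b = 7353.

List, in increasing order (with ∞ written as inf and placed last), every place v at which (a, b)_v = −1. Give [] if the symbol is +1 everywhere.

Mod squares: a ≡ -5781, b ≡ 817. Check v ∈ {∞, 2, 3, 5, 7, 19, 41, 43, 47}.
v=41: a=41^1·(≡16), b=41^0·(≡14) mod 41; (16|41)=+1, (14|41)=-1; (−1)^{1·0·20}·(+1)^0·(-1)^1 = -1.
v=43: a=43^0·(≡24), b=43^1·(≡42) mod 43; (24|43)=+1, (42|43)=-1; (−1)^{0·1·21}·(+1)^1·(-1)^0 = +1.
v=47: a=47^1·(≡27), b=47^0·(≡21) mod 47; (27|47)=+1, (21|47)=+1; (−1)^{1·0·23}·(+1)^0·(+1)^1 = +1.
v=5: a=5^-2·(≡4), b=5^0·(≡3) mod 5; (4|5)=+1, (3|5)=-1; (−1)^{-2·0·2}·(+1)^0·(-1)^-2 = +1.
v=19: a=19^0·(≡2), b=19^1·(≡7) mod 19; (2|19)=-1, (7|19)=+1; (−1)^{0·1·9}·(-1)^1·(+1)^0 = -1.
v=2: v_2(a)=4, v_2(b)=0; units ≡ 3, 1 (mod 8); ε·ε+αω+βω = 1·0+4·0+0·1 ≡ 0  ⇒  (a,b)_2 = +1.
v=7: a=7^2·(≡2), b=7^0·(≡3) mod 7; (2|7)=+1, (3|7)=-1; (−1)^{2·0·3}·(+1)^0·(-1)^2 = +1.
v=∞: -5781 < 0 and 817 > 0  ⇒  (a,b)_∞ = +1.
v=3: a=3^-1·(≡2), b=3^2·(≡1) mod 3; (2|3)=-1, (1|3)=+1; (−1)^{-1·2·1}·(-1)^2·(+1)^-1 = +1.
(-5781, 817 / ℚ) ramifies at {19, 41}: a division algebra.

[19, 41]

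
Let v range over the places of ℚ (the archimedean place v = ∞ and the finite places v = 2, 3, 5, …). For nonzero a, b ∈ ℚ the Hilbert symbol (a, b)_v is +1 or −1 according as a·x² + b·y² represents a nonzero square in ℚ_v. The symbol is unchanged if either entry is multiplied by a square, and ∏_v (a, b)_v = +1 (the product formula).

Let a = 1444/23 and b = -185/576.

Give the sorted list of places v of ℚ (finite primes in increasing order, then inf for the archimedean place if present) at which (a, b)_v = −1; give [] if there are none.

[2, 5, 23, 37]

Mod squares: a ≡ 23, b ≡ -185. Check v ∈ {∞, 2, 3, 5, 19, 23, 37}.
v=23: a=23^-1·(≡18), b=23^0·(≡22) mod 23; (18|23)=+1, (22|23)=-1; (−1)^{-1·0·11}·(+1)^0·(-1)^-1 = -1.
v=37: a=37^0·(≡29), b=37^1·(≡35) mod 37; (29|37)=-1, (35|37)=-1; (−1)^{0·1·18}·(-1)^1·(-1)^0 = -1.
v=3: a=3^0·(≡2), b=3^-2·(≡1) mod 3; (2|3)=-1, (1|3)=+1; (−1)^{0·-2·1}·(-1)^-2·(+1)^0 = +1.
v=2: v_2(a)=2, v_2(b)=-6; units ≡ 7, 7 (mod 8); ε·ε+αω+βω = 1·1+2·0+-6·0 ≡ 1  ⇒  (a,b)_2 = -1.
v=5: a=5^0·(≡3), b=5^1·(≡3) mod 5; (3|5)=-1, (3|5)=-1; (−1)^{0·1·2}·(-1)^1·(-1)^0 = -1.
v=∞: 23 > 0 and -185 < 0  ⇒  (a,b)_∞ = +1.
v=19: a=19^2·(≡1), b=19^0·(≡4) mod 19; (1|19)=+1, (4|19)=+1; (−1)^{2·0·9}·(+1)^0·(+1)^2 = +1.
(23, -185 / ℚ) ramifies at {2, 5, 23, 37}: a division algebra.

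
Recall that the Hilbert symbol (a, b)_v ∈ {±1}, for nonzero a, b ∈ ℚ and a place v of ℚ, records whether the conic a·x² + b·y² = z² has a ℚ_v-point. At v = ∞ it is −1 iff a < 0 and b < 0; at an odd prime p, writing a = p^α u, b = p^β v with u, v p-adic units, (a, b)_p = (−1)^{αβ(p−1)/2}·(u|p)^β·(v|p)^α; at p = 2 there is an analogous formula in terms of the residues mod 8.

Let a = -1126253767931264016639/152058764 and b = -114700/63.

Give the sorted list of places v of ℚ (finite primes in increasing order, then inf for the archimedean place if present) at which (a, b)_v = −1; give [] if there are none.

[2, 7, 23, inf]

Mod squares: a ≡ -368621, b ≡ -8029. Check v ∈ {∞, 2, 3, 5, 7, 11, 13, 23, 31, 37, 43, 47, 59}.
v=13: a=13^-4·(≡6), b=13^0·(≡7) mod 13; (6|13)=-1, (7|13)=-1; (−1)^{-4·0·6}·(-1)^0·(-1)^-4 = +1.
v=43: a=43^2·(≡22), b=43^0·(≡27) mod 43; (22|43)=-1, (27|43)=-1; (−1)^{2·0·21}·(-1)^0·(-1)^2 = +1.
v=31: a=31^3·(≡17), b=31^1·(≡20) mod 31; (17|31)=-1, (20|31)=+1; (−1)^{3·1·15}·(-1)^1·(+1)^3 = +1.
v=2: v_2(a)=-2, v_2(b)=2; units ≡ 3, 3 (mod 8); ε·ε+αω+βω = 1·1+-2·1+2·1 ≡ 1  ⇒  (a,b)_2 = -1.
v=3: a=3^4·(≡1), b=3^-2·(≡2) mod 3; (1|3)=+1, (2|3)=-1; (−1)^{4·-2·1}·(+1)^-2·(-1)^4 = +1.
v=59: a=59^2·(≡56), b=59^0·(≡58) mod 59; (56|59)=-1, (58|59)=-1; (−1)^{2·0·29}·(-1)^0·(-1)^2 = +1.
v=5: a=5^0·(≡4), b=5^2·(≡4) mod 5; (4|5)=+1, (4|5)=+1; (−1)^{0·2·2}·(+1)^2·(+1)^0 = +1.
v=37: a=37^2·(≡9), b=37^1·(≡6) mod 37; (9|37)=+1, (6|37)=-1; (−1)^{2·1·18}·(+1)^1·(-1)^2 = +1.
v=7: a=7^2·(≡3), b=7^-1·(≡1) mod 7; (3|7)=-1, (1|7)=+1; (−1)^{2·-1·3}·(-1)^-1·(+1)^2 = -1.
v=23: a=23^1·(≡13), b=23^0·(≡19) mod 23; (13|23)=+1, (19|23)=-1; (−1)^{1·0·11}·(+1)^0·(-1)^1 = -1.
v=∞: -368621 < 0 and -8029 < 0  ⇒  (a,b)_∞ = -1.
v=11: a=11^-3·(≡6), b=11^0·(≡1) mod 11; (6|11)=-1, (1|11)=+1; (−1)^{-3·0·5}·(-1)^0·(+1)^-3 = +1.
v=47: a=47^1·(≡16), b=47^0·(≡34) mod 47; (16|47)=+1, (34|47)=+1; (−1)^{1·0·23}·(+1)^0·(+1)^1 = +1.
|Ram(-368621, -8029)| = 4, even; anisotropic at {2, 7, 23, ∞}.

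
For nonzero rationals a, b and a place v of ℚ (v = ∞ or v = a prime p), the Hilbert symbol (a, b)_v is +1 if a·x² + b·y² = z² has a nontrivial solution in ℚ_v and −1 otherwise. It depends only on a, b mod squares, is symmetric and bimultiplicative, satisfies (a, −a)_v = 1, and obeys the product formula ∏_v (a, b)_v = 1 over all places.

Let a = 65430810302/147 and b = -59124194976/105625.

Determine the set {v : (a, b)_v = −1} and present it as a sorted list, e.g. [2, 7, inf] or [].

[3, 11, 29, 41]

(a, b) ≡ (1914, -78474) mod (ℚ^×)²; places V = {2, 3, 5, 7, 11, 13, 19, 29, 31, 41, ∞}.
(a,b)_31: α=0, u≡23; β=2, v≡28 (mod 31); (23|31)=-1, (28|31)=+1; sign (−1)^0·-1^2·+1^0 = +1.
(a,b)_11: α=1, u≡1; β=1, v≡9 (mod 11); (1|11)=+1, (9|11)=+1; sign (−1)^1·+1^1·+1^1 = -1.
(a,b)_∞: sgn(1914)=+, sgn(-78474)=−, so +1.
(a,b)_3: α=-1, u≡2; β=1, v≡2 (mod 3); (2|3)=-1, (2|3)=-1; sign (−1)^1·-1^1·-1^-1 = -1.
(a,b)_7: α=-2, u≡6; β=2, v≡6 (mod 7); (6|7)=-1, (6|7)=-1; sign (−1)^0·-1^2·-1^-2 = +1.
(a,b)_19: α=2, u≡13; β=0, v≡2 (mod 19); (13|19)=-1, (2|19)=-1; sign (−1)^0·-1^0·-1^2 = +1.
(a,b)_2: α=1, β=5; u≡5, v≡3 (mod 8); ε(u)ε(v)=0·1, αω(v)=1·1, βω(u)=5·1; sum ≡ 0  ⇒  +1.
(a,b)_41: α=2, u≡30; β=1, v≡7 (mod 41); (30|41)=-1, (7|41)=-1; sign (−1)^0·-1^1·-1^2 = -1.
(a,b)_5: α=0, u≡1; β=-4, v≡1 (mod 5); (1|5)=+1, (1|5)=+1; sign (−1)^0·+1^-4·+1^0 = +1.
(a,b)_13: α=2, u≡10; β=-2, v≡11 (mod 13); (10|13)=+1, (11|13)=-1; sign (−1)^0·+1^-2·-1^2 = +1.
(a,b)_29: α=1, u≡19; β=1, v≡28 (mod 29); (19|29)=-1, (28|29)=+1; sign (−1)^0·-1^1·+1^1 = -1.
Ram(1914, -78474) = {3, 11, 29, 41}; no ℚ_3-point on the conic.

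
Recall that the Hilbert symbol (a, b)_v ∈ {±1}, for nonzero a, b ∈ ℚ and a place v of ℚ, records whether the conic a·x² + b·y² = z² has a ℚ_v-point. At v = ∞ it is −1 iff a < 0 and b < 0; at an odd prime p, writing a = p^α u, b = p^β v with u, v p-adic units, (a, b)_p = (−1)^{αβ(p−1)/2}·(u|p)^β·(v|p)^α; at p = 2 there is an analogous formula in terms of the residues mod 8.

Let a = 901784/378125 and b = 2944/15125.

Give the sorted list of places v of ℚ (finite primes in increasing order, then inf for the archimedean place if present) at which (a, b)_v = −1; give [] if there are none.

[23, 29]

Mod squares: a ≡ 6670, b ≡ 230. Check v ∈ {∞, 2, 5, 11, 13, 23, 29}.
v=23: a=23^1·(≡17), b=23^1·(≡19) mod 23; (17|23)=-1, (19|23)=-1; (−1)^{1·1·11}·(-1)^1·(-1)^1 = -1.
v=5: a=5^-5·(≡4), b=5^-3·(≡4) mod 5; (4|5)=+1, (4|5)=+1; (−1)^{-5·-3·2}·(+1)^-3·(+1)^-5 = +1.
v=13: a=13^2·(≡12), b=13^0·(≡1) mod 13; (12|13)=+1, (1|13)=+1; (−1)^{2·0·6}·(+1)^0·(+1)^2 = +1.
v=∞: 6670 > 0 and 230 > 0  ⇒  (a,b)_∞ = +1.
v=2: v_2(a)=3, v_2(b)=7; units ≡ 7, 3 (mod 8); ε·ε+αω+βω = 1·1+3·1+7·0 ≡ 0  ⇒  (a,b)_2 = +1.
v=11: a=11^-2·(≡4), b=11^-2·(≡10) mod 11; (4|11)=+1, (10|11)=-1; (−1)^{-2·-2·5}·(+1)^-2·(-1)^-2 = +1.
v=29: a=29^1·(≡18), b=29^0·(≡10) mod 29; (18|29)=-1, (10|29)=-1; (−1)^{1·0·14}·(-1)^0·(-1)^1 = -1.
(6670, 230 / ℚ) ramifies at {23, 29}: a division algebra.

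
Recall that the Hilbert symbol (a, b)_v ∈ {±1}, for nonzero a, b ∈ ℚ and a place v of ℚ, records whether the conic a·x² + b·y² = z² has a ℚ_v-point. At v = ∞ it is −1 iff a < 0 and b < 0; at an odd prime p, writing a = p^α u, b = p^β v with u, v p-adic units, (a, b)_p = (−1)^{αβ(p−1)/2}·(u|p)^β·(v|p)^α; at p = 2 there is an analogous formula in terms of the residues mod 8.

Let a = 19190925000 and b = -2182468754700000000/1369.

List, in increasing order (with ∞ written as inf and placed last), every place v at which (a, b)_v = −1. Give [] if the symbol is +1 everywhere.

[2, 5]

(a, b) ≡ (130, -3) mod (ℚ^×)²; places V = {2, 3, 5, 13, 37, ∞}.
(a,b)_5: α=5, u≡1; β=8, v≡2 (mod 5); (1|5)=+1, (2|5)=-1; sign (−1)^0·+1^8·-1^5 = -1.
(a,b)_∞: sgn(130)=+, sgn(-3)=−, so +1.
(a,b)_3: α=10, u≡1; β=17, v≡2 (mod 3); (1|3)=+1, (2|3)=-1; sign (−1)^0·+1^17·-1^10 = +1.
(a,b)_13: α=1, u≡3; β=2, v≡9 (mod 13); (3|13)=+1, (9|13)=+1; sign (−1)^0·+1^2·+1^1 = +1.
(a,b)_2: α=3, β=8; u≡1, v≡5 (mod 8); ε(u)ε(v)=0·0, αω(v)=3·1, βω(u)=8·0; sum ≡ 1  ⇒  -1.
(a,b)_37: α=0, u≡24; β=-2, v≡3 (mod 37); (24|37)=-1, (3|37)=+1; sign (−1)^0·-1^-2·+1^0 = +1.
Ram(130, -3) = {2, 5}; no ℚ_2-point on the conic.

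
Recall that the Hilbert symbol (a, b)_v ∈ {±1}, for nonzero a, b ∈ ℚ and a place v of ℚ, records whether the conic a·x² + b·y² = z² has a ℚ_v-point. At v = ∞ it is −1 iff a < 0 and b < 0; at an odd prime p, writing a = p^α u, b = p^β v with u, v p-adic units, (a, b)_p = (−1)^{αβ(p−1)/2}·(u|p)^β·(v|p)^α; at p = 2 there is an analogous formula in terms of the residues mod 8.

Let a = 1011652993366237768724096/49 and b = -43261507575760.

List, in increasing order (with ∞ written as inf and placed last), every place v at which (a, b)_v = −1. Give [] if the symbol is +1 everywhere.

(a, b) ≡ (74, -6834085) mod (ℚ^×)²; places V = {2, 5, 7, 17, 37, 41, 53, ∞}.
(a,b)_2: α=7, β=4; u≡5, v≡3 (mod 8); ε(u)ε(v)=0·1, αω(v)=7·1, βω(u)=4·1; sum ≡ 1  ⇒  -1.
(a,b)_53: α=2, u≡12; β=1, v≡9 (mod 53); (12|53)=-1, (9|53)=+1; sign (−1)^0·-1^1·+1^2 = -1.
(a,b)_41: α=2, u≡23; β=1, v≡10 (mod 41); (23|41)=+1, (10|41)=+1; sign (−1)^0·+1^1·+1^2 = +1.
(a,b)_37: α=5, u≡14; β=3, v≡1 (mod 37); (14|37)=-1, (1|37)=+1; sign (−1)^0·-1^3·+1^5 = -1.
(a,b)_5: α=0, u≡4; β=1, v≡3 (mod 5); (4|5)=+1, (3|5)=-1; sign (−1)^0·+1^1·-1^0 = +1.
(a,b)_∞: sgn(74)=+, sgn(-6834085)=−, so +1.
(a,b)_17: α=6, u≡10; β=3, v≡3 (mod 17); (10|17)=-1, (3|17)=-1; sign (−1)^0·-1^3·-1^6 = -1.
(a,b)_7: α=-2, u≡2; β=0, v≡2 (mod 7); (2|7)=+1, (2|7)=+1; sign (−1)^0·+1^0·+1^-2 = +1.
|Ram(74, -6834085)| = 4, even; anisotropic at {2, 17, 37, 53}.

[2, 17, 37, 53]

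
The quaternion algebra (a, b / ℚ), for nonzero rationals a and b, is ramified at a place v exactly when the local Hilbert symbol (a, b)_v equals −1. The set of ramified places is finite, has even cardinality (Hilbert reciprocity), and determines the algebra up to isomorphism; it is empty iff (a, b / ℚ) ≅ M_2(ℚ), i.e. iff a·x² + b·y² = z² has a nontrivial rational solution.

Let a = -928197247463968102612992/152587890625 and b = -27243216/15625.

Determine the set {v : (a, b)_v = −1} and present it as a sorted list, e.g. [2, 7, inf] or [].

[3, 7, 13, inf]

(a, b) ≡ (-3003, -429) mod (ℚ^×)²; places V = {2, 3, 5, 7, 11, 13, ∞}.
(a,b)_13: α=3, u≡12; β=1, v≡6 (mod 13); (12|13)=+1, (6|13)=-1; sign (−1)^0·+1^1·-1^3 = -1.
(a,b)_7: α=5, u≡3; β=2, v≡5 (mod 7); (3|7)=-1, (5|7)=-1; sign (−1)^0·-1^2·-1^5 = -1.
(a,b)_11: α=7, u≡7; β=1, v≡1 (mod 11); (7|11)=-1, (1|11)=+1; sign (−1)^1·-1^1·+1^7 = +1.
(a,b)_2: α=16, β=4; u≡5, v≡3 (mod 8); ε(u)ε(v)=0·1, αω(v)=16·1, βω(u)=4·1; sum ≡ 0  ⇒  +1.
(a,b)_5: α=-16, u≡3; β=-6, v≡4 (mod 5); (3|5)=-1, (4|5)=+1; sign (−1)^0·-1^-6·+1^-16 = +1.
(a,b)_3: α=9, u≡1; β=5, v≡1 (mod 3); (1|3)=+1, (1|3)=+1; sign (−1)^1·+1^5·+1^9 = -1.
(a,b)_∞: sgn(-3003)=−, sgn(-429)=−, so -1.
Ram(-3003, -429) = {3, 7, 13, ∞}; no ℚ_3-point on the conic.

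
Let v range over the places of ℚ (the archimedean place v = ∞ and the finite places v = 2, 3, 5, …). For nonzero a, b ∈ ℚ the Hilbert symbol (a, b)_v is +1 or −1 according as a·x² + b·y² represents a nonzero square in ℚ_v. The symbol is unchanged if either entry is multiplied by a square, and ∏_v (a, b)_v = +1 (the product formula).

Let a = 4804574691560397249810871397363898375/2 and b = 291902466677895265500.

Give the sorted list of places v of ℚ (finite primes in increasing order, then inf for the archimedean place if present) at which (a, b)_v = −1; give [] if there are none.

(a, b) ≡ (118030, 627095) mod (ℚ^×)²; places V = {2, 3, 5, 7, 11, 13, 19, 23, 29, 31, 37, 41, ∞}.
(a,b)_31: α=2, u≡11; β=2, v≡12 (mod 31); (11|31)=-1, (12|31)=-1; sign (−1)^0·-1^2·-1^2 = +1.
(a,b)_19: α=6, u≡12; β=3, v≡12 (mod 19); (12|19)=-1, (12|19)=-1; sign (−1)^0·-1^3·-1^6 = -1.
(a,b)_23: α=2, u≡14; β=1, v≡14 (mod 23); (14|23)=-1, (14|23)=-1; sign (−1)^0·-1^1·-1^2 = -1.
(a,b)_13: α=2, u≡1; β=0, v≡9 (mod 13); (1|13)=+1, (9|13)=+1; sign (−1)^0·+1^0·+1^2 = +1.
(a,b)_37: α=3, u≡22; β=2, v≡13 (mod 37); (22|37)=-1, (13|37)=-1; sign (−1)^0·-1^2·-1^3 = -1.
(a,b)_11: α=3, u≡9; β=2, v≡2 (mod 11); (9|11)=+1, (2|11)=-1; sign (−1)^0·+1^2·-1^3 = -1.
(a,b)_∞: sgn(118030)=+, sgn(627095)=+, so +1.
(a,b)_3: α=10, u≡1; β=4, v≡2 (mod 3); (1|3)=+1, (2|3)=-1; sign (−1)^0·+1^4·-1^10 = +1.
(a,b)_2: α=-1, β=2; u≡7, v≡7 (mod 8); ε(u)ε(v)=1·1, αω(v)=-1·0, βω(u)=2·0; sum ≡ 1  ⇒  -1.
(a,b)_5: α=3, u≡1; β=3, v≡4 (mod 5); (1|5)=+1, (4|5)=+1; sign (−1)^0·+1^3·+1^3 = +1.
(a,b)_41: α=2, u≡16; β=1, v≡39 (mod 41); (16|41)=+1, (39|41)=+1; sign (−1)^0·+1^1·+1^2 = +1.
(a,b)_7: α=2, u≡5; β=1, v≡6 (mod 7); (5|7)=-1, (6|7)=-1; sign (−1)^0·-1^1·-1^2 = -1.
(a,b)_29: α=1, u≡3; β=0, v≡25 (mod 29); (3|29)=-1, (25|29)=+1; sign (−1)^0·-1^0·+1^1 = +1.
(118030, 627095 / ℚ) ramifies at {2, 7, 11, 19, 23, 37}: a division algebra.

[2, 7, 11, 19, 23, 37]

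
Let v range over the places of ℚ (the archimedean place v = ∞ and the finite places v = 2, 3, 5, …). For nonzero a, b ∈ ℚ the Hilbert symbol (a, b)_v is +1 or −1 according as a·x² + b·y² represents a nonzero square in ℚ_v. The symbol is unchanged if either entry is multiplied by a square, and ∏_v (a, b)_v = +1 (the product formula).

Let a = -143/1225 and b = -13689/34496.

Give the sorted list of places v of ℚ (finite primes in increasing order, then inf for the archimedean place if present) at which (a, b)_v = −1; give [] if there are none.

Mod squares: a ≡ -143, b ≡ -11. Check v ∈ {∞, 2, 3, 5, 7, 11, 13}.
v=3: a=3^0·(≡1), b=3^4·(≡1) mod 3; (1|3)=+1, (1|3)=+1; (−1)^{0·4·1}·(+1)^4·(+1)^0 = +1.
v=5: a=5^-2·(≡3), b=5^0·(≡1) mod 5; (3|5)=-1, (1|5)=+1; (−1)^{-2·0·2}·(-1)^0·(+1)^-2 = +1.
v=13: a=13^1·(≡5), b=13^2·(≡7) mod 13; (5|13)=-1, (7|13)=-1; (−1)^{1·2·6}·(-1)^2·(-1)^1 = -1.
v=∞: -143 < 0 and -11 < 0  ⇒  (a,b)_∞ = -1.
v=2: v_2(a)=0, v_2(b)=-6; units ≡ 1, 5 (mod 8); ε·ε+αω+βω = 0·0+0·1+-6·0 ≡ 0  ⇒  (a,b)_2 = +1.
v=11: a=11^1·(≡5), b=11^-1·(≡6) mod 11; (5|11)=+1, (6|11)=-1; (−1)^{1·-1·5}·(+1)^-1·(-1)^1 = +1.
v=7: a=7^-2·(≡1), b=7^-2·(≡6) mod 7; (1|7)=+1, (6|7)=-1; (−1)^{-2·-2·3}·(+1)^-2·(-1)^-2 = +1.
Ram(-143, -11) = {13, ∞}; no ℚ_13-point on the conic.

[13, inf]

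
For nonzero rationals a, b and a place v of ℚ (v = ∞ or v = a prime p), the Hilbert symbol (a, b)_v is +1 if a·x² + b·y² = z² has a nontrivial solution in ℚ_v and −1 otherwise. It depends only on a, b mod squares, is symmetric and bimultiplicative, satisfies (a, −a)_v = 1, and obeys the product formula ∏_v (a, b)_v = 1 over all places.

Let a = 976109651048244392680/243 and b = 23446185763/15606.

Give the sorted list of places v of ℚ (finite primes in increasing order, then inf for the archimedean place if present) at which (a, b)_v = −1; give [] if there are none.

[5, 31]

(a, b) ≡ (6510, 47058) mod (ℚ^×)²; places V = {2, 3, 5, 7, 11, 13, 17, 19, 23, 31, ∞}.
(a,b)_31: α=3, u≡21; β=1, v≡26 (mod 31); (21|31)=-1, (26|31)=-1; sign (−1)^1·-1^1·-1^3 = -1.
(a,b)_17: α=0, u≡16; β=-2, v≡16 (mod 17); (16|17)=+1, (16|17)=+1; sign (−1)^0·+1^-2·+1^0 = +1.
(a,b)_5: α=1, u≡2; β=0, v≡3 (mod 5); (2|5)=-1, (3|5)=-1; sign (−1)^0·-1^0·-1^1 = -1.
(a,b)_23: α=4, u≡18; β=1, v≡10 (mod 23); (18|23)=+1, (10|23)=-1; sign (−1)^0·+1^1·-1^4 = +1.
(a,b)_3: α=-5, u≡1; β=-3, v≡2 (mod 3); (1|3)=+1, (2|3)=-1; sign (−1)^1·+1^-3·-1^-5 = +1.
(a,b)_19: α=0, u≡18; β=2, v≡18 (mod 19); (18|19)=-1, (18|19)=-1; sign (−1)^0·-1^2·-1^0 = +1.
(a,b)_11: α=4, u≡9; β=1, v≡10 (mod 11); (9|11)=+1, (10|11)=-1; sign (−1)^0·+1^1·-1^4 = +1.
(a,b)_13: α=4, u≡4; β=2, v≡6 (mod 13); (4|13)=+1, (6|13)=-1; sign (−1)^0·+1^2·-1^4 = +1.
(a,b)_2: α=3, β=-1; u≡7, v≡1 (mod 8); ε(u)ε(v)=1·0, αω(v)=3·0, βω(u)=-1·0; sum ≡ 0  ⇒  +1.
(a,b)_∞: sgn(6510)=+, sgn(47058)=+, so +1.
(a,b)_7: α=1, u≡6; β=2, v≡4 (mod 7); (6|7)=-1, (4|7)=+1; sign (−1)^0·-1^2·+1^1 = +1.
|Ram(6510, 47058)| = 2, even; anisotropic at {5, 31}.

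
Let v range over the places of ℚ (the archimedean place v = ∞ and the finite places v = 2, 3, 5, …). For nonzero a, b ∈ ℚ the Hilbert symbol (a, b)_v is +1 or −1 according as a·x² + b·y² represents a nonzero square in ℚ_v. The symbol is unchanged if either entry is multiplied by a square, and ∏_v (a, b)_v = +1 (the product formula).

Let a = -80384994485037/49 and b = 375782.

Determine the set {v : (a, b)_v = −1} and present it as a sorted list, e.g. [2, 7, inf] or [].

(a, b) ≡ (-253, 375782) mod (ℚ^×)²; places V = {2, 3, 7, 11, 19, 23, 29, 31, ∞}.
(a,b)_7: α=-2, u≡3; β=0, v≡1 (mod 7); (3|7)=-1, (1|7)=+1; sign (−1)^0·-1^0·+1^-2 = +1.
(a,b)_29: α=2, u≡8; β=1, v≡24 (mod 29); (8|29)=-1, (24|29)=+1; sign (−1)^0·-1^1·+1^2 = -1.
(a,b)_3: α=2, u≡2; β=0, v≡2 (mod 3); (2|3)=-1, (2|3)=-1; sign (−1)^0·-1^0·-1^2 = +1.
(a,b)_∞: sgn(-253)=−, sgn(375782)=+, so +1.
(a,b)_2: α=0, β=1; u≡3, v≡3 (mod 8); ε(u)ε(v)=1·1, αω(v)=0·1, βω(u)=1·1; sum ≡ 0  ⇒  +1.
(a,b)_11: α=3, u≡6; β=1, v≡7 (mod 11); (6|11)=-1, (7|11)=-1; sign (−1)^1·-1^1·-1^3 = -1.
(a,b)_23: α=1, u≡1; β=0, v≡8 (mod 23); (1|23)=+1, (8|23)=+1; sign (−1)^0·+1^0·+1^1 = +1.
(a,b)_19: α=2, u≡10; β=1, v≡18 (mod 19); (10|19)=-1, (18|19)=-1; sign (−1)^0·-1^1·-1^2 = -1.
(a,b)_31: α=2, u≡11; β=1, v≡1 (mod 31); (11|31)=-1, (1|31)=+1; sign (−1)^0·-1^1·+1^2 = -1.
|Ram(-253, 375782)| = 4, even; anisotropic at {11, 19, 29, 31}.

[11, 19, 29, 31]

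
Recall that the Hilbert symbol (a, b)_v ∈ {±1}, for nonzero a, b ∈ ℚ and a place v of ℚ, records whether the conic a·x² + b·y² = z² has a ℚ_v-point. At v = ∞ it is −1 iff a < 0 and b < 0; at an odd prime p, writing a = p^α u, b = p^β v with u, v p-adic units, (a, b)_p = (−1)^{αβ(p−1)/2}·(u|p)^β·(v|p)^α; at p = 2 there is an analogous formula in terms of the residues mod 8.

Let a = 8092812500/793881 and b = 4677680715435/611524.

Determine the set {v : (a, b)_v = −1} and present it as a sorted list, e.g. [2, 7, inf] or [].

(a, b) ≡ (129485, 406315) mod (ℚ^×)²; places V = {2, 3, 5, 7, 11, 13, 17, 19, 23, 29, 47, ∞}.
(a,b)_∞: sgn(129485)=+, sgn(406315)=+, so +1.
(a,b)_5: α=7, u≡3; β=1, v≡3 (mod 5); (3|5)=-1, (3|5)=-1; sign (−1)^0·-1^1·-1^7 = +1.
(a,b)_19: α=1, u≡15; β=1, v≡12 (mod 19); (15|19)=-1, (12|19)=-1; sign (−1)^1·-1^1·-1^1 = -1.
(a,b)_23: α=0, u≡16; β=-2, v≡20 (mod 23); (16|23)=+1, (20|23)=-1; sign (−1)^0·+1^-2·-1^0 = +1.
(a,b)_11: α=-2, u≡5; β=0, v≡2 (mod 11); (5|11)=+1, (2|11)=-1; sign (−1)^0·+1^0·-1^-2 = +1.
(a,b)_13: α=0, u≡11; β=3, v≡4 (mod 13); (11|13)=-1, (4|13)=+1; sign (−1)^0·-1^3·+1^0 = -1.
(a,b)_47: α=1, u≡45; β=1, v≡19 (mod 47); (45|47)=-1, (19|47)=-1; sign (−1)^1·-1^1·-1^1 = -1.
(a,b)_7: α=0, u≡6; β=1, v≡1 (mod 7); (6|7)=-1, (1|7)=+1; sign (−1)^0·-1^1·+1^0 = -1.
(a,b)_2: α=2, β=-2; u≡5, v≡3 (mod 8); ε(u)ε(v)=0·1, αω(v)=2·1, βω(u)=-2·1; sum ≡ 0  ⇒  +1.
(a,b)_29: α=1, u≡4; β=2, v≡25 (mod 29); (4|29)=+1, (25|29)=+1; sign (−1)^0·+1^2·+1^1 = +1.
(a,b)_17: α=0, u≡16; β=-2, v≡9 (mod 17); (16|17)=+1, (9|17)=+1; sign (−1)^0·+1^-2·+1^0 = +1.
(a,b)_3: α=-8, u≡2; β=4, v≡1 (mod 3); (2|3)=-1, (1|3)=+1; sign (−1)^0·-1^4·+1^-8 = +1.
(129485, 406315 / ℚ) ramifies at {7, 13, 19, 47}: a division algebra.

[7, 13, 19, 47]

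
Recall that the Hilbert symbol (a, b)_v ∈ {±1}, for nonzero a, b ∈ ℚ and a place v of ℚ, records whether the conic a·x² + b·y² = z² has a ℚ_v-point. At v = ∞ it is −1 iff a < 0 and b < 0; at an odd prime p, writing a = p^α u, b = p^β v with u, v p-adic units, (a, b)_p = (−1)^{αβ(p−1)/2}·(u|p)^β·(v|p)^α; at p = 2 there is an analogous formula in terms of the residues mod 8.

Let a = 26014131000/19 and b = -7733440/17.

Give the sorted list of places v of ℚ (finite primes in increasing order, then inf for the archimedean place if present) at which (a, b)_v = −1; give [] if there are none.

(a, b) ≡ (549187210, -12155) mod (ℚ^×)²; places V = {2, 3, 5, 11, 13, 17, 19, 29, 41, ∞}.
(a,b)_17: α=1, u≡1; β=-1, v≡13 (mod 17); (1|17)=+1, (13|17)=+1; sign (−1)^0·+1^-1·+1^1 = +1.
(a,b)_3: α=2, u≡1; β=0, v≡1 (mod 3); (1|3)=+1, (1|3)=+1; sign (−1)^0·+1^0·+1^2 = +1.
(a,b)_41: α=1, u≡7; β=0, v≡35 (mod 41); (7|41)=-1, (35|41)=-1; sign (−1)^0·-1^0·-1^1 = -1.
(a,b)_19: α=-1, u≡9; β=0, v≡11 (mod 19); (9|19)=+1, (11|19)=+1; sign (−1)^0·+1^0·+1^-1 = +1.
(a,b)_2: α=3, β=6; u≡5, v≡5 (mod 8); ε(u)ε(v)=0·0, αω(v)=3·1, βω(u)=6·1; sum ≡ 1  ⇒  -1.
(a,b)_11: α=1, u≡3; β=1, v≡6 (mod 11); (3|11)=+1, (6|11)=-1; sign (−1)^1·+1^1·-1^1 = +1.
(a,b)_29: α=1, u≡2; β=0, v≡25 (mod 29); (2|29)=-1, (25|29)=+1; sign (−1)^0·-1^0·+1^1 = +1.
(a,b)_5: α=3, u≡2; β=1, v≡1 (mod 5); (2|5)=-1, (1|5)=+1; sign (−1)^0·-1^1·+1^3 = -1.
(a,b)_∞: sgn(549187210)=+, sgn(-12155)=−, so +1.
(a,b)_13: α=1, u≡7; β=3, v≡4 (mod 13); (7|13)=-1, (4|13)=+1; sign (−1)^0·-1^3·+1^1 = -1.
|Ram(549187210, -12155)| = 4, even; anisotropic at {2, 5, 13, 41}.

[2, 5, 13, 41]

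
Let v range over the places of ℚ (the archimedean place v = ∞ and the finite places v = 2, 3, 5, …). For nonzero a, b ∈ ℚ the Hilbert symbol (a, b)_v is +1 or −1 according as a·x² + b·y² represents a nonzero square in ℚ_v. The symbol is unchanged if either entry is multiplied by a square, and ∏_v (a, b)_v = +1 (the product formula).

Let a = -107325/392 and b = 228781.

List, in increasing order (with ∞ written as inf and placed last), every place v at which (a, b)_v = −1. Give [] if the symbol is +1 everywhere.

[2, 7, 29, 53]

Mod squares: a ≡ -106, b ≡ 4669. Check v ∈ {∞, 2, 3, 5, 7, 23, 29, 53}.
v=2: v_2(a)=-3, v_2(b)=0; units ≡ 3, 5 (mod 8); ε·ε+αω+βω = 1·0+-3·1+0·1 ≡ 1  ⇒  (a,b)_2 = -1.
v=23: a=23^0·(≡16), b=23^1·(≡11) mod 23; (16|23)=+1, (11|23)=-1; (−1)^{0·1·11}·(+1)^1·(-1)^0 = +1.
v=∞: -106 < 0 and 4669 > 0  ⇒  (a,b)_∞ = +1.
v=53: a=53^1·(≡2), b=53^0·(≡33) mod 53; (2|53)=-1, (33|53)=-1; (−1)^{1·0·26}·(-1)^0·(-1)^1 = -1.
v=3: a=3^4·(≡2), b=3^0·(≡1) mod 3; (2|3)=-1, (1|3)=+1; (−1)^{4·0·1}·(-1)^0·(+1)^4 = +1.
v=7: a=7^-2·(≡6), b=7^3·(≡2) mod 7; (6|7)=-1, (2|7)=+1; (−1)^{-2·3·3}·(-1)^3·(+1)^-2 = -1.
v=5: a=5^2·(≡1), b=5^0·(≡1) mod 5; (1|5)=+1, (1|5)=+1; (−1)^{2·0·2}·(+1)^0·(+1)^2 = +1.
v=29: a=29^0·(≡8), b=29^1·(≡1) mod 29; (8|29)=-1, (1|29)=+1; (−1)^{0·1·14}·(-1)^1·(+1)^0 = -1.
|Ram(-106, 4669)| = 4, even; anisotropic at {2, 7, 29, 53}.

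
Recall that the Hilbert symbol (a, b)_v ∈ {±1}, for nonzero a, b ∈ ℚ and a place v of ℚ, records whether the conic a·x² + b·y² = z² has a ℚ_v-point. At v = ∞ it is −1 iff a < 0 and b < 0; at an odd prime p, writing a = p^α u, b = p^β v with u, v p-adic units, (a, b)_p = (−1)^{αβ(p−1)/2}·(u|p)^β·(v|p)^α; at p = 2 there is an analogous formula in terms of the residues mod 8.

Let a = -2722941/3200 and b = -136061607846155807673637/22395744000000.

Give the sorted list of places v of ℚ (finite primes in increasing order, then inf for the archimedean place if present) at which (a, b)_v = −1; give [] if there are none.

[2, 3, 17, inf]

(a, b) ≡ (-442, -78) mod (ℚ^×)²; places V = {2, 3, 5, 7, 13, 17, 19, 23, 37, ∞}.
(a,b)_∞: sgn(-442)=−, sgn(-78)=−, so -1.
(a,b)_13: α=1, u≡6; β=5, v≡6 (mod 13); (6|13)=-1, (6|13)=-1; sign (−1)^0·-1^5·-1^1 = +1.
(a,b)_17: α=1, u≡13; β=2, v≡3 (mod 17); (13|17)=+1, (3|17)=-1; sign (−1)^0·+1^2·-1^1 = -1.
(a,b)_19: α=0, u≡15; β=2, v≡1 (mod 19); (15|19)=-1, (1|19)=+1; sign (−1)^0·-1^2·+1^0 = +1.
(a,b)_3: α=2, u≡2; β=-3, v≡1 (mod 3); (2|3)=-1, (1|3)=+1; sign (−1)^0·-1^-3·+1^2 = -1.
(a,b)_23: α=0, u≡2; β=-2, v≡10 (mod 23); (2|23)=+1, (10|23)=-1; sign (−1)^0·+1^-2·-1^0 = +1.
(a,b)_37: α=2, u≡19; β=8, v≡9 (mod 37); (19|37)=-1, (9|37)=+1; sign (−1)^0·-1^8·+1^2 = +1.
(a,b)_7: α=0, u≡3; β=-2, v≡5 (mod 7); (3|7)=-1, (5|7)=-1; sign (−1)^0·-1^-2·-1^0 = +1.
(a,b)_5: α=-2, u≡3; β=-6, v≡3 (mod 5); (3|5)=-1, (3|5)=-1; sign (−1)^0·-1^-6·-1^-2 = +1.
(a,b)_2: α=-7, β=-11; u≡3, v≡1 (mod 8); ε(u)ε(v)=1·0, αω(v)=-7·0, βω(u)=-11·1; sum ≡ 1  ⇒  -1.
Ram(-442, -78) = {2, 3, 17, ∞}; no ℚ_2-point on the conic.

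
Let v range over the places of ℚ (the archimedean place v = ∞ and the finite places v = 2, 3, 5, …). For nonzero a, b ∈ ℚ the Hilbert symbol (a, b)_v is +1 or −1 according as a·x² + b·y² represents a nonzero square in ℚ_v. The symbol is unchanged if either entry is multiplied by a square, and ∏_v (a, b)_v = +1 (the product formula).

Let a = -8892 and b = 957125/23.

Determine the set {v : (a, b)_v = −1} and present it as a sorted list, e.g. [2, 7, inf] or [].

[5, 19]

(a, b) ≡ (-247, 880555) mod (ℚ^×)²; places V = {2, 3, 5, 13, 19, 23, 31, ∞}.
(a,b)_13: α=1, u≡5; β=1, v≡11 (mod 13); (5|13)=-1, (11|13)=-1; sign (−1)^0·-1^1·-1^1 = +1.
(a,b)_23: α=0, u≡9; β=-1, v≡3 (mod 23); (9|23)=+1, (3|23)=+1; sign (−1)^0·+1^-1·+1^0 = +1.
(a,b)_2: α=2, β=0; u≡1, v≡3 (mod 8); ε(u)ε(v)=0·1, αω(v)=2·1, βω(u)=0·0; sum ≡ 0  ⇒  +1.
(a,b)_5: α=0, u≡3; β=3, v≡4 (mod 5); (3|5)=-1, (4|5)=+1; sign (−1)^0·-1^3·+1^0 = -1.
(a,b)_19: α=1, u≡7; β=1, v≡11 (mod 19); (7|19)=+1, (11|19)=+1; sign (−1)^1·+1^1·+1^1 = -1.
(a,b)_31: α=0, u≡5; β=1, v≡4 (mod 31); (5|31)=+1, (4|31)=+1; sign (−1)^0·+1^1·+1^0 = +1.
(a,b)_∞: sgn(-247)=−, sgn(880555)=+, so +1.
(a,b)_3: α=2, u≡2; β=0, v≡1 (mod 3); (2|3)=-1, (1|3)=+1; sign (−1)^0·-1^0·+1^2 = +1.
(-247, 880555 / ℚ) ramifies at {5, 19}: a division algebra.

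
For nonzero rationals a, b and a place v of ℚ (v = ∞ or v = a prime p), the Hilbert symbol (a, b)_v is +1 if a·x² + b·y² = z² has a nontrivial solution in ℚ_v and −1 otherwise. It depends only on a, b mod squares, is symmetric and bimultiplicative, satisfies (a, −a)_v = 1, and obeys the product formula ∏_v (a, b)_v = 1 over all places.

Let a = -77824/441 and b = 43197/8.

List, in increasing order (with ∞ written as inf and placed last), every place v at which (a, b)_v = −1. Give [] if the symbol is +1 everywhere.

[2, 3]

(a, b) ≡ (-19, 714) mod (ℚ^×)²; places V = {2, 3, 7, 11, 17, 19, ∞}.
(a,b)_7: α=-2, u≡1; β=1, v≡4 (mod 7); (1|7)=+1, (4|7)=+1; sign (−1)^0·+1^1·+1^-2 = +1.
(a,b)_19: α=1, u≡2; β=0, v≡6 (mod 19); (2|19)=-1, (6|19)=+1; sign (−1)^0·-1^0·+1^1 = +1.
(a,b)_∞: sgn(-19)=−, sgn(714)=+, so +1.
(a,b)_2: α=12, β=-3; u≡5, v≡5 (mod 8); ε(u)ε(v)=0·0, αω(v)=12·1, βω(u)=-3·1; sum ≡ 1  ⇒  -1.
(a,b)_3: α=-2, u≡2; β=1, v≡1 (mod 3); (2|3)=-1, (1|3)=+1; sign (−1)^0·-1^1·+1^-2 = -1.
(a,b)_17: α=0, u≡15; β=1, v≡1 (mod 17); (15|17)=+1, (1|17)=+1; sign (−1)^0·+1^1·+1^0 = +1.
(a,b)_11: α=0, u≡1; β=2, v≡2 (mod 11); (1|11)=+1, (2|11)=-1; sign (−1)^0·+1^2·-1^0 = +1.
(-19, 714 / ℚ) ramifies at {2, 3}: a division algebra.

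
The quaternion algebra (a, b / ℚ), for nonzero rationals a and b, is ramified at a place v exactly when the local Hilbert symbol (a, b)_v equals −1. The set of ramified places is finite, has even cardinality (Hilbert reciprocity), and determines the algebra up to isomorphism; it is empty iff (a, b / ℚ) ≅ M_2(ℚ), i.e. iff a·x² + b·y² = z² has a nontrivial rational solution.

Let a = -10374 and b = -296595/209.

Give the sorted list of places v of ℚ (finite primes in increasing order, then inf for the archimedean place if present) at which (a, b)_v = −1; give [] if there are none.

(a, b) ≡ (-10374, -40755) mod (ℚ^×)²; places V = {2, 3, 5, 7, 11, 13, 19, ∞}.
(a,b)_19: α=1, u≡5; β=-1, v≡3 (mod 19); (5|19)=+1, (3|19)=-1; sign (−1)^1·+1^-1·-1^1 = +1.
(a,b)_∞: sgn(-10374)=−, sgn(-40755)=−, so -1.
(a,b)_7: α=1, u≡2; β=0, v≡5 (mod 7); (2|7)=+1, (5|7)=-1; sign (−1)^0·+1^0·-1^1 = -1.
(a,b)_3: α=1, u≡1; β=3, v≡2 (mod 3); (1|3)=+1, (2|3)=-1; sign (−1)^1·+1^3·-1^1 = +1.
(a,b)_11: α=0, u≡10; β=-1, v≡8 (mod 11); (10|11)=-1, (8|11)=-1; sign (−1)^0·-1^-1·-1^0 = -1.
(a,b)_5: α=0, u≡1; β=1, v≡4 (mod 5); (1|5)=+1, (4|5)=+1; sign (−1)^0·+1^1·+1^0 = +1.
(a,b)_13: α=1, u≡8; β=3, v≡8 (mod 13); (8|13)=-1, (8|13)=-1; sign (−1)^0·-1^3·-1^1 = +1.
(a,b)_2: α=1, β=0; u≡5, v≡5 (mod 8); ε(u)ε(v)=0·0, αω(v)=1·1, βω(u)=0·1; sum ≡ 1  ⇒  -1.
|Ram(-10374, -40755)| = 4, even; anisotropic at {2, 7, 11, ∞}.

[2, 7, 11, inf]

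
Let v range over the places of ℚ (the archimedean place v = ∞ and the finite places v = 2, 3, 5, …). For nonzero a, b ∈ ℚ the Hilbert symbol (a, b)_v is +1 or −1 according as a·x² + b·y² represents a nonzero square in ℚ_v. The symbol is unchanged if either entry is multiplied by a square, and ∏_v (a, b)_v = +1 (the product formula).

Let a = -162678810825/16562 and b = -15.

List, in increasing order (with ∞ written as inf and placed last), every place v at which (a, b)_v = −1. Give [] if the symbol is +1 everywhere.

(a, b) ≡ (-1426, -15) mod (ℚ^×)²; places V = {2, 3, 5, 7, 13, 19, 23, 31, 53, ∞}.
(a,b)_5: α=2, u≡1; β=1, v≡2 (mod 5); (1|5)=+1, (2|5)=-1; sign (−1)^0·+1^1·-1^2 = +1.
(a,b)_23: α=1, u≡17; β=0, v≡8 (mod 23); (17|23)=-1, (8|23)=+1; sign (−1)^0·-1^0·+1^1 = +1.
(a,b)_53: α=2, u≡14; β=0, v≡38 (mod 53); (14|53)=-1, (38|53)=+1; sign (−1)^0·-1^0·+1^2 = +1.
(a,b)_∞: sgn(-1426)=−, sgn(-15)=−, so -1.
(a,b)_3: α=2, u≡2; β=1, v≡1 (mod 3); (2|3)=-1, (1|3)=+1; sign (−1)^0·-1^1·+1^2 = -1.
(a,b)_7: α=-2, u≡4; β=0, v≡6 (mod 7); (4|7)=+1, (6|7)=-1; sign (−1)^0·+1^0·-1^-2 = +1.
(a,b)_19: α=2, u≡15; β=0, v≡4 (mod 19); (15|19)=-1, (4|19)=+1; sign (−1)^0·-1^0·+1^2 = +1.
(a,b)_2: α=-1, β=0; u≡7, v≡1 (mod 8); ε(u)ε(v)=1·0, αω(v)=-1·0, βω(u)=0·0; sum ≡ 0  ⇒  +1.
(a,b)_13: α=-2, u≡4; β=0, v≡11 (mod 13); (4|13)=+1, (11|13)=-1; sign (−1)^0·+1^0·-1^-2 = +1.
(a,b)_31: α=1, u≡2; β=0, v≡16 (mod 31); (2|31)=+1, (16|31)=+1; sign (−1)^0·+1^0·+1^1 = +1.
Ram(-1426, -15) = {3, ∞}; no ℚ_3-point on the conic.

[3, inf]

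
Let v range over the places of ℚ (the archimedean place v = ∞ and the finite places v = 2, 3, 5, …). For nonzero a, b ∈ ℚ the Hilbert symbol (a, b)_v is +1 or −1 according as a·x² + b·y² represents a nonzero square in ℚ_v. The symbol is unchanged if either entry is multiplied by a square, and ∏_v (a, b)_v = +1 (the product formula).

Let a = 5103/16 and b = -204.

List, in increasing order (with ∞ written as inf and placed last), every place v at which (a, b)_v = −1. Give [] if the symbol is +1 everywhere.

Mod squares: a ≡ 7, b ≡ -51. Check v ∈ {∞, 2, 3, 7, 17}.
v=∞: 7 > 0 and -51 < 0  ⇒  (a,b)_∞ = +1.
v=7: a=7^1·(≡4), b=7^0·(≡6) mod 7; (4|7)=+1, (6|7)=-1; (−1)^{1·0·3}·(+1)^0·(-1)^1 = -1.
v=3: a=3^6·(≡1), b=3^1·(≡1) mod 3; (1|3)=+1, (1|3)=+1; (−1)^{6·1·1}·(+1)^1·(+1)^6 = +1.
v=17: a=17^0·(≡14), b=17^1·(≡5) mod 17; (14|17)=-1, (5|17)=-1; (−1)^{0·1·8}·(-1)^1·(-1)^0 = -1.
v=2: v_2(a)=-4, v_2(b)=2; units ≡ 7, 5 (mod 8); ε·ε+αω+βω = 1·0+-4·1+2·0 ≡ 0  ⇒  (a,b)_2 = +1.
(7, -51 / ℚ) ramifies at {7, 17}: a division algebra.

[7, 17]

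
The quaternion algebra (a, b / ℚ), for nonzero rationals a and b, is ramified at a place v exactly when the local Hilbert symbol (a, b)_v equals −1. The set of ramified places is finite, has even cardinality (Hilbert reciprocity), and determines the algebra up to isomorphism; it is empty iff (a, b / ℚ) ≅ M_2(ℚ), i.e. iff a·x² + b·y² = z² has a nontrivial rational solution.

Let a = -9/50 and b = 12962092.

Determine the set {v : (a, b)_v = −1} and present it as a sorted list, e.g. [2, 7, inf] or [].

Mod squares: a ≡ -2, b ≡ 3240523. Check v ∈ {∞, 2, 3, 5, 11, 13, 17, 31, 43}.
v=31: a=31^0·(≡24), b=31^1·(≡4) mod 31; (24|31)=-1, (4|31)=+1; (−1)^{0·1·15}·(-1)^1·(+1)^0 = -1.
v=3: a=3^2·(≡1), b=3^0·(≡1) mod 3; (1|3)=+1, (1|3)=+1; (−1)^{2·0·1}·(+1)^0·(+1)^2 = +1.
v=2: v_2(a)=-1, v_2(b)=2; units ≡ 7, 3 (mod 8); ε·ε+αω+βω = 1·1+-1·1+2·0 ≡ 0  ⇒  (a,b)_2 = +1.
v=13: a=13^0·(≡11), b=13^1·(≡10) mod 13; (11|13)=-1, (10|13)=+1; (−1)^{0·1·6}·(-1)^1·(+1)^0 = -1.
v=∞: -2 < 0 and 3240523 > 0  ⇒  (a,b)_∞ = +1.
v=43: a=43^0·(≡11), b=43^1·(≡14) mod 43; (11|43)=+1, (14|43)=+1; (−1)^{0·1·21}·(+1)^1·(+1)^0 = +1.
v=11: a=11^0·(≡4), b=11^1·(≡8) mod 11; (4|11)=+1, (8|11)=-1; (−1)^{0·1·5}·(+1)^1·(-1)^0 = +1.
v=17: a=17^0·(≡9), b=17^1·(≡9) mod 17; (9|17)=+1, (9|17)=+1; (−1)^{0·1·8}·(+1)^1·(+1)^0 = +1.
v=5: a=5^-2·(≡3), b=5^0·(≡2) mod 5; (3|5)=-1, (2|5)=-1; (−1)^{-2·0·2}·(-1)^0·(-1)^-2 = +1.
|Ram(-2, 3240523)| = 2, even; anisotropic at {13, 31}.

[13, 31]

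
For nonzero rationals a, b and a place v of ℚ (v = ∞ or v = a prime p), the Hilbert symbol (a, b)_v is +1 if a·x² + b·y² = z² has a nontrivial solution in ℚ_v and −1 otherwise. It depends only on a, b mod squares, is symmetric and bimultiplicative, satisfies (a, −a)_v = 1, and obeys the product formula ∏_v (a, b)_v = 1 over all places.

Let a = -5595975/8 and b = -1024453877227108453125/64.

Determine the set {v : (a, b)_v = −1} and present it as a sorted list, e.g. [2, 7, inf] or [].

(a, b) ≡ (-49742, -28129101) mod (ℚ^×)²; places V = {2, 3, 5, 7, 11, 13, 17, 19, 29, ∞}.
(a,b)_19: α=1, u≡4; β=3, v≡6 (mod 19); (4|19)=+1, (6|19)=+1; sign (−1)^1·+1^3·+1^1 = -1.
(a,b)_2: α=-3, β=-6; u≡1, v≡3 (mod 8); ε(u)ε(v)=0·1, αω(v)=-3·1, βω(u)=-6·0; sum ≡ 1  ⇒  -1.
(a,b)_11: α=1, u≡10; β=5, v≡5 (mod 11); (10|11)=-1, (5|11)=+1; sign (−1)^1·-1^5·+1^1 = +1.
(a,b)_5: α=2, u≡2; β=6, v≡1 (mod 5); (2|5)=-1, (1|5)=+1; sign (−1)^0·-1^6·+1^2 = +1.
(a,b)_∞: sgn(-49742)=−, sgn(-28129101)=−, so -1.
(a,b)_13: α=0, u≡12; β=1, v≡7 (mod 13); (12|13)=+1, (7|13)=-1; sign (−1)^0·+1^1·-1^0 = +1.
(a,b)_29: α=0, u≡23; β=1, v≡13 (mod 29); (23|29)=+1, (13|29)=+1; sign (−1)^0·+1^1·+1^0 = +1.
(a,b)_3: α=2, u≡1; β=3, v≡1 (mod 3); (1|3)=+1, (1|3)=+1; sign (−1)^0·+1^3·+1^2 = +1.
(a,b)_17: α=1, u≡8; β=1, v≡13 (mod 17); (8|17)=+1, (13|17)=+1; sign (−1)^0·+1^1·+1^1 = +1.
(a,b)_7: α=1, u≡3; β=3, v≡6 (mod 7); (3|7)=-1, (6|7)=-1; sign (−1)^1·-1^3·-1^1 = -1.
(-49742, -28129101 / ℚ) ramifies at {2, 7, 19, ∞}: a division algebra.

[2, 7, 19, inf]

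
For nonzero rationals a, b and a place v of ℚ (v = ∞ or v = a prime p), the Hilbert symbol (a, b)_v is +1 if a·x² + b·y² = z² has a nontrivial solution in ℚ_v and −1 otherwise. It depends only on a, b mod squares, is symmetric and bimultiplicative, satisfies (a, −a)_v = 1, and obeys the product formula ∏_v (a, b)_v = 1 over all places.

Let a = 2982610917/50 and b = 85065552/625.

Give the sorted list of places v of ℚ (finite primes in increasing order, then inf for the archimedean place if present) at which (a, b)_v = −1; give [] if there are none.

[2, 3]

(a, b) ≡ (26, 7293) mod (ℚ^×)²; places V = {2, 3, 5, 11, 13, 17, ∞}.
(a,b)_17: α=2, u≡9; β=1, v≡15 (mod 17); (9|17)=+1, (15|17)=+1; sign (−1)^0·+1^1·+1^2 = +1.
(a,b)_5: α=-2, u≡1; β=-4, v≡2 (mod 5); (1|5)=+1, (2|5)=-1; sign (−1)^0·+1^-4·-1^-2 = +1.
(a,b)_3: α=8, u≡2; β=7, v≡1 (mod 3); (2|3)=-1, (1|3)=+1; sign (−1)^0·-1^7·+1^8 = -1.
(a,b)_13: α=1, u≡11; β=1, v≡6 (mod 13); (11|13)=-1, (6|13)=-1; sign (−1)^0·-1^1·-1^1 = +1.
(a,b)_11: α=2, u≡5; β=1, v≡5 (mod 11); (5|11)=+1, (5|11)=+1; sign (−1)^0·+1^1·+1^2 = +1.
(a,b)_∞: sgn(26)=+, sgn(7293)=+, so +1.
(a,b)_2: α=-1, β=4; u≡5, v≡5 (mod 8); ε(u)ε(v)=0·0, αω(v)=-1·1, βω(u)=4·1; sum ≡ 1  ⇒  -1.
(26, 7293 / ℚ) ramifies at {2, 3}: a division algebra.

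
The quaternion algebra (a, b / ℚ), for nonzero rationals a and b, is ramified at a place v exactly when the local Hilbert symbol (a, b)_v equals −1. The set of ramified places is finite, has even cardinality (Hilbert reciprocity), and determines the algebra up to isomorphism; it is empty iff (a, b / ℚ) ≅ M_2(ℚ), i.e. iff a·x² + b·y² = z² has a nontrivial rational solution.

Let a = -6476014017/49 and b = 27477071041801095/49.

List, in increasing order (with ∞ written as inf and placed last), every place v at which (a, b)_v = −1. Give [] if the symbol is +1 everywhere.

[2, 3, 5, 17]

(a, b) ≡ (-57, 53295) mod (ℚ^×)²; places V = {2, 3, 5, 7, 11, 13, 17, 19, ∞}.
(a,b)_11: α=2, u≡4; β=1, v≡5 (mod 11); (4|11)=+1, (5|11)=+1; sign (−1)^0·+1^1·+1^2 = +1.
(a,b)_19: α=3, u≡9; β=5, v≡3 (mod 19); (9|19)=+1, (3|19)=-1; sign (−1)^1·+1^5·-1^3 = +1.
(a,b)_∞: sgn(-57)=−, sgn(53295)=+, so +1.
(a,b)_17: α=2, u≡12; β=3, v≡14 (mod 17); (12|17)=-1, (14|17)=-1; sign (−1)^0·-1^3·-1^2 = -1.
(a,b)_3: α=3, u≡2; β=5, v≡2 (mod 3); (2|3)=-1, (2|3)=-1; sign (−1)^1·-1^5·-1^3 = -1.
(a,b)_13: α=0, u≡6; β=2, v≡5 (mod 13); (6|13)=-1, (5|13)=-1; sign (−1)^0·-1^2·-1^0 = +1.
(a,b)_2: α=0, β=0; u≡7, v≡7 (mod 8); ε(u)ε(v)=1·1, αω(v)=0·0, βω(u)=0·0; sum ≡ 1  ⇒  -1.
(a,b)_7: α=-2, u≡3; β=-2, v≡1 (mod 7); (3|7)=-1, (1|7)=+1; sign (−1)^0·-1^-2·+1^-2 = +1.
(a,b)_5: α=0, u≡2; β=1, v≡1 (mod 5); (2|5)=-1, (1|5)=+1; sign (−1)^0·-1^1·+1^0 = -1.
(-57, 53295 / ℚ) ramifies at {2, 3, 5, 17}: a division algebra.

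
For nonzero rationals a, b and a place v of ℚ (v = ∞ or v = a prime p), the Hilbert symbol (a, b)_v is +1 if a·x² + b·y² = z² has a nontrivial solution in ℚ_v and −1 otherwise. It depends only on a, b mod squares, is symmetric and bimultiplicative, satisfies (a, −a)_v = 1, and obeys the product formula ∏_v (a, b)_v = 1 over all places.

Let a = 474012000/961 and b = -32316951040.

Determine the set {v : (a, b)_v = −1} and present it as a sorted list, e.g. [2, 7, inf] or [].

(a, b) ≡ (14630, -10) mod (ℚ^×)²; places V = {2, 3, 5, 7, 11, 17, 19, 31, ∞}.
(a,b)_2: α=5, β=9; u≡3, v≡3 (mod 8); ε(u)ε(v)=1·1, αω(v)=5·1, βω(u)=9·1; sum ≡ 1  ⇒  -1.
(a,b)_3: α=4, u≡2; β=0, v≡2 (mod 3); (2|3)=-1, (2|3)=-1; sign (−1)^0·-1^0·-1^4 = +1.
(a,b)_19: α=1, u≡8; β=2, v≡7 (mod 19); (8|19)=-1, (7|19)=+1; sign (−1)^0·-1^2·+1^1 = +1.
(a,b)_17: α=0, u≡11; β=2, v≡5 (mod 17); (11|17)=-1, (5|17)=-1; sign (−1)^0·-1^2·-1^0 = +1.
(a,b)_7: α=1, u≡1; β=0, v≡4 (mod 7); (1|7)=+1, (4|7)=+1; sign (−1)^0·+1^0·+1^1 = +1.
(a,b)_11: α=1, u≡7; β=2, v≡4 (mod 11); (7|11)=-1, (4|11)=+1; sign (−1)^0·-1^2·+1^1 = +1.
(a,b)_∞: sgn(14630)=+, sgn(-10)=−, so +1.
(a,b)_5: α=3, u≡1; β=1, v≡2 (mod 5); (1|5)=+1, (2|5)=-1; sign (−1)^0·+1^1·-1^3 = -1.
(a,b)_31: α=-2, u≡21; β=0, v≡12 (mod 31); (21|31)=-1, (12|31)=-1; sign (−1)^0·-1^0·-1^-2 = +1.
(14630, -10 / ℚ) ramifies at {2, 5}: a division algebra.

[2, 5]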